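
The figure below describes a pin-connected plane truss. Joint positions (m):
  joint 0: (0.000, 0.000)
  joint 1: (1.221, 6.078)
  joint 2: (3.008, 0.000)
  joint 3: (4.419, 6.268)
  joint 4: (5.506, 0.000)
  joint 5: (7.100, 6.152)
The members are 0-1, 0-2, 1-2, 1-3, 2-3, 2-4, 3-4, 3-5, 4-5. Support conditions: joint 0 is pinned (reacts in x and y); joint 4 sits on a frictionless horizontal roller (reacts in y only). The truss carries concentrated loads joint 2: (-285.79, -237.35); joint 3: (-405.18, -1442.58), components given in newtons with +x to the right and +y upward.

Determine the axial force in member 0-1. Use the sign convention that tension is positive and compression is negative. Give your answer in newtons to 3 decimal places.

-870.789

N=6 nodes, M=9 members, R=3 reactions → 2N=12, M+R=12
member 0 (0-1): L=6.1994, (cx,cy)=(0.1970,0.9804)
member 1 (0-2): L=3.0080, (cx,cy)=(1.0000,0.0000)
member 2 (1-2): L=6.3353, (cx,cy)=(0.2821,-0.9594)
member 3 (1-3): L=3.2036, (cx,cy)=(0.9982,0.0593)
member 4 (2-3): L=6.4249, (cx,cy)=(0.2196,0.9756)
member 5 (2-4): L=2.4980, (cx,cy)=(1.0000,0.0000)
member 6 (3-4): L=6.3616, (cx,cy)=(0.1709,-0.9853)
member 7 (3-5): L=2.6835, (cx,cy)=(0.9991,-0.0432)
member 8 (4-5): L=6.3552, (cx,cy)=(0.2508,0.9680)
solve A·x = −loads:
  F[0-1] = -870.7892 N (compression)
  F[0-2] = -519.4649 N (compression)
  F[1-2] = +864.1519 N (tension)
  F[1-3] = -415.9907 N (compression)
  F[2-3] = -606.5187 N (compression)
  F[2-4] = +143.2796 N (tension)
  F[3-4] = -838.5289 N (compression)
  F[3-5] = -0.0000 N (tension)
  F[4-5] = +0.0000 N (tension)
  Rx@0 = +690.9700 N
  Ry@0 = +853.7328 N
  Ry@4 = +826.1972 N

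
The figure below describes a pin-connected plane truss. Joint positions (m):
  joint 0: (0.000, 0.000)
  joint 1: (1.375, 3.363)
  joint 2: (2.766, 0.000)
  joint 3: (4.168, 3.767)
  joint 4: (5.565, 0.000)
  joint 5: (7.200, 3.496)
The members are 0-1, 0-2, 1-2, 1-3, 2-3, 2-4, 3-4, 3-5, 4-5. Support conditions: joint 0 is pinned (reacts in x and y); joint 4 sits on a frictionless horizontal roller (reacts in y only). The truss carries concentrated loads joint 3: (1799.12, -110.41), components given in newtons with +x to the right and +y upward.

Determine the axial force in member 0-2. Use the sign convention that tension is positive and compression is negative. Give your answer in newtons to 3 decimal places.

N=6 nodes, M=9 members, R=3 reactions → 2N=12, M+R=12
member 0 (0-1): L=3.6332, (cx,cy)=(0.3785,0.9256)
member 1 (0-2): L=2.7660, (cx,cy)=(1.0000,0.0000)
member 2 (1-2): L=3.6393, (cx,cy)=(0.3822,-0.9241)
member 3 (1-3): L=2.8221, (cx,cy)=(0.9897,0.1432)
member 4 (2-3): L=4.0194, (cx,cy)=(0.3488,0.9372)
member 5 (2-4): L=2.7990, (cx,cy)=(1.0000,0.0000)
member 6 (3-4): L=4.0177, (cx,cy)=(0.3477,-0.9376)
member 7 (3-5): L=3.0441, (cx,cy)=(0.9960,-0.0890)
member 8 (4-5): L=3.8594, (cx,cy)=(0.4236,0.9058)
solve A·x = −loads:
  F[0-1] = +1285.7571 N (tension)
  F[0-2] = +1312.5244 N (tension)
  F[1-2] = -1143.3381 N (compression)
  F[1-3] = +933.2079 N (tension)
  F[2-3] = +1127.3303 N (tension)
  F[2-4] = +482.3060 N (tension)
  F[3-4] = -1387.0864 N (compression)
  F[3-5] = +0.0000 N (tension)
  F[4-5] = -0.0000 N (compression)
  Rx@0 = -1799.1200 N
  Ry@0 = -1190.1244 N
  Ry@4 = +1300.5344 N

1312.524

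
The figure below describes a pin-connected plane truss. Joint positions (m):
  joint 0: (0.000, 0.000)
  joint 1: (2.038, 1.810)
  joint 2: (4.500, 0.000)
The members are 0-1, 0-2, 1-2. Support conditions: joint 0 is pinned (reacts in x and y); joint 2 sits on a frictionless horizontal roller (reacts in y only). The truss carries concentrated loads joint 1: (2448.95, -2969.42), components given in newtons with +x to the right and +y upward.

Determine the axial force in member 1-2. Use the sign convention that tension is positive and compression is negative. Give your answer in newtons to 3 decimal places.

N=3 nodes, M=3 members, R=3 reactions → 2N=6, M+R=6
member 0 (0-1): L=2.7257, (cx,cy)=(0.7477,0.6640)
member 1 (0-2): L=4.5000, (cx,cy)=(1.0000,0.0000)
member 2 (1-2): L=3.0557, (cx,cy)=(0.8057,-0.5923)
solve A·x = −loads:
  F[0-1] = -963.1585 N (compression)
  F[0-2] = +3169.0965 N (tension)
  F[1-2] = -3933.3605 N (compression)
  Rx@0 = -2448.9500 N
  Ry@0 = +639.5806 N
  Ry@2 = +2329.8394 N

-3933.360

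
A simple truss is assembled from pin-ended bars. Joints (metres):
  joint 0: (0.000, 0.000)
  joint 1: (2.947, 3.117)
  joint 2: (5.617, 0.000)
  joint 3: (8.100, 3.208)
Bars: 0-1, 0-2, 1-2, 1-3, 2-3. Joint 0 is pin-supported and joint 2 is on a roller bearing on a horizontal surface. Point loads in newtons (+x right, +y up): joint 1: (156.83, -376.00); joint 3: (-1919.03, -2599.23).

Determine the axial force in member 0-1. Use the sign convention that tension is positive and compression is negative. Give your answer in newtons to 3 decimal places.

N=4 nodes, M=5 members, R=3 reactions → 2N=8, M+R=8
member 0 (0-1): L=4.2896, (cx,cy)=(0.6870,0.7266)
member 1 (0-2): L=5.6170, (cx,cy)=(1.0000,0.0000)
member 2 (1-2): L=4.1042, (cx,cy)=(0.6506,-0.7595)
member 3 (1-3): L=5.1538, (cx,cy)=(0.9998,0.0177)
member 4 (2-3): L=4.0567, (cx,cy)=(0.6121,0.7908)
solve A·x = −loads:
  F[0-1] = -53.2740 N (compression)
  F[0-2] = -1725.6001 N (compression)
  F[1-2] = -441.9275 N (compression)
  F[1-3] = +94.0809 N (tension)
  F[2-3] = -3288.9499 N (compression)
  Rx@0 = +1762.2000 N
  Ry@0 = +38.7112 N
  Ry@2 = +2936.5188 N

-53.274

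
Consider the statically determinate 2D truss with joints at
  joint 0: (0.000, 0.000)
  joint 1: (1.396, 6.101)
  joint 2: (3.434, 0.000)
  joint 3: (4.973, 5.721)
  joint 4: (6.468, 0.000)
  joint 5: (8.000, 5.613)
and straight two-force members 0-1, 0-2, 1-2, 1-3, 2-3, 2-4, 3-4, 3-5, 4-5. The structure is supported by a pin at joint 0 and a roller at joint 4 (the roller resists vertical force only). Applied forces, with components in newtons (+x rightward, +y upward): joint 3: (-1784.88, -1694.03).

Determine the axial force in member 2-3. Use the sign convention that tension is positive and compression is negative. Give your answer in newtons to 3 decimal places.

N=6 nodes, M=9 members, R=3 reactions → 2N=12, M+R=12
member 0 (0-1): L=6.2587, (cx,cy)=(0.2231,0.9748)
member 1 (0-2): L=3.4340, (cx,cy)=(1.0000,0.0000)
member 2 (1-2): L=6.4324, (cx,cy)=(0.3168,-0.9485)
member 3 (1-3): L=3.5971, (cx,cy)=(0.9944,-0.1056)
member 4 (2-3): L=5.9244, (cx,cy)=(0.2598,0.9657)
member 5 (2-4): L=3.0340, (cx,cy)=(1.0000,0.0000)
member 6 (3-4): L=5.9131, (cx,cy)=(0.2528,-0.9675)
member 7 (3-5): L=3.0289, (cx,cy)=(0.9994,-0.0357)
member 8 (4-5): L=5.8183, (cx,cy)=(0.2633,0.9647)
solve A·x = −loads:
  F[0-1] = -2021.2165 N (compression)
  F[0-2] = -1334.0469 N (compression)
  F[1-2] = +2206.1001 N (tension)
  F[1-3] = -1156.2706 N (compression)
  F[2-3] = -2166.8325 N (compression)
  F[2-4] = -72.1932 N (compression)
  F[3-4] = +285.5427 N (tension)
  F[3-5] = +0.0000 N (tension)
  F[4-5] = -0.0000 N (compression)
  Rx@0 = +1784.8800 N
  Ry@0 = +1970.2958 N
  Ry@4 = -276.2658 N

-2166.832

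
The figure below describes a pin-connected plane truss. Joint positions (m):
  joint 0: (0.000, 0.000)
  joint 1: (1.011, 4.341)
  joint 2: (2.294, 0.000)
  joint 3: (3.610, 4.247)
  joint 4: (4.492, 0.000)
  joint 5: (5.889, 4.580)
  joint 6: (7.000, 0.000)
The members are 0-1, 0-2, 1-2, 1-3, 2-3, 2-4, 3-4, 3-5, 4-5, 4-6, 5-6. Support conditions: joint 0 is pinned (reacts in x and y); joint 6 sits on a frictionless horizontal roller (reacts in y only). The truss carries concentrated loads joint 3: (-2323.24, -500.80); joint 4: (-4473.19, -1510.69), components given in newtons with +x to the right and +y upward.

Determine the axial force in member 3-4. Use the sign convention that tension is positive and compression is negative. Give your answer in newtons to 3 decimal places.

N=7 nodes, M=11 members, R=3 reactions → 2N=14, M+R=14
member 0 (0-1): L=4.4572, (cx,cy)=(0.2268,0.9739)
member 1 (0-2): L=2.2940, (cx,cy)=(1.0000,0.0000)
member 2 (1-2): L=4.5266, (cx,cy)=(0.2834,-0.9590)
member 3 (1-3): L=2.6007, (cx,cy)=(0.9993,-0.0361)
member 4 (2-3): L=4.4462, (cx,cy)=(0.2960,0.9552)
member 5 (2-4): L=2.1980, (cx,cy)=(1.0000,0.0000)
member 6 (3-4): L=4.3376, (cx,cy)=(0.2033,-0.9791)
member 7 (3-5): L=2.3032, (cx,cy)=(0.9895,0.1446)
member 8 (4-5): L=4.7883, (cx,cy)=(0.2918,0.9565)
member 9 (4-6): L=2.5080, (cx,cy)=(1.0000,0.0000)
member 10 (5-6): L=4.7128, (cx,cy)=(0.2357,-0.9718)
solve A·x = −loads:
  F[0-1] = -2252.0300 N (compression)
  F[0-2] = -6285.6126 N (compression)
  F[1-2] = +2331.3084 N (tension)
  F[1-3] = -1172.3552 N (compression)
  F[2-3] = -2340.5785 N (compression)
  F[2-4] = -4932.0721 N (compression)
  F[3-4] = +1744.1988 N (tension)
  F[3-5] = +105.3280 N (tension)
  F[4-5] = -206.0340 N (compression)
  F[4-6] = -44.1105 N (compression)
  F[5-6] = +187.1154 N (tension)
  Rx@0 = +6796.4300 N
  Ry@0 = +2193.3318 N
  Ry@6 = -181.8418 N

1744.199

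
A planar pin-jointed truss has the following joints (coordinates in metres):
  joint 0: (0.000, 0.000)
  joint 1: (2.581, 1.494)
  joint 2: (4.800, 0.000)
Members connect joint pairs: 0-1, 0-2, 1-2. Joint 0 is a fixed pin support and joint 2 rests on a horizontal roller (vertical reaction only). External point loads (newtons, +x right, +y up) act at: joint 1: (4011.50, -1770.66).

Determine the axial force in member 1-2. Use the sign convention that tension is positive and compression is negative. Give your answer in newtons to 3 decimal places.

N=3 nodes, M=3 members, R=3 reactions → 2N=6, M+R=6
member 0 (0-1): L=2.9822, (cx,cy)=(0.8655,0.5010)
member 1 (0-2): L=4.8000, (cx,cy)=(1.0000,0.0000)
member 2 (1-2): L=2.6751, (cx,cy)=(0.8295,-0.5585)
solve A·x = −loads:
  F[0-1] = +858.3705 N (tension)
  F[0-2] = +3268.6108 N (tension)
  F[1-2] = -3940.4061 N (compression)
  Rx@0 = -4011.5000 N
  Ry@0 = -430.0180 N
  Ry@2 = +2200.6780 N

-3940.406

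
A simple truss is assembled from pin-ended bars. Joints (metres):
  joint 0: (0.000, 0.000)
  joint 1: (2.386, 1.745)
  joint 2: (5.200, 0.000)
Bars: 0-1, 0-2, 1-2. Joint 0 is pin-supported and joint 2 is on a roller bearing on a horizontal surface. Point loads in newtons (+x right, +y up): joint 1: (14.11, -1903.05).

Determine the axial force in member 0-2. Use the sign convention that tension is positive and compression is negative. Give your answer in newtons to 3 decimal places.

N=3 nodes, M=3 members, R=3 reactions → 2N=6, M+R=6
member 0 (0-1): L=2.9560, (cx,cy)=(0.8072,0.5903)
member 1 (0-2): L=5.2000, (cx,cy)=(1.0000,0.0000)
member 2 (1-2): L=3.3111, (cx,cy)=(0.8499,-0.5270)
solve A·x = −loads:
  F[0-1] = -1736.5235 N (compression)
  F[0-2] = +1415.7761 N (tension)
  F[1-2] = -1665.8945 N (compression)
  Rx@0 = -14.1100 N
  Ry@0 = +1025.1078 N
  Ry@2 = +877.9422 N

1415.776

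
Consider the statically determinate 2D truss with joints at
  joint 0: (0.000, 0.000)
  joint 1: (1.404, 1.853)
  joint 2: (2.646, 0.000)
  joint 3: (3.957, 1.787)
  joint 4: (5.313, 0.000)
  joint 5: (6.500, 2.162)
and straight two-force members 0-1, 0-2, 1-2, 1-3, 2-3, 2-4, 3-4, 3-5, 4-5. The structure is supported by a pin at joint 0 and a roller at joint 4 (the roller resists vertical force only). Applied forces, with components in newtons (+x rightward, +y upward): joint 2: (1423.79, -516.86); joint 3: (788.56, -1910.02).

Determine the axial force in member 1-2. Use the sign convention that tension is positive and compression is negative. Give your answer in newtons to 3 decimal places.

N=6 nodes, M=9 members, R=3 reactions → 2N=12, M+R=12
member 0 (0-1): L=2.3248, (cx,cy)=(0.6039,0.7970)
member 1 (0-2): L=2.6460, (cx,cy)=(1.0000,0.0000)
member 2 (1-2): L=2.2307, (cx,cy)=(0.5568,-0.8307)
member 3 (1-3): L=2.5539, (cx,cy)=(0.9997,-0.0258)
member 4 (2-3): L=2.2163, (cx,cy)=(0.5915,0.8063)
member 5 (2-4): L=2.6670, (cx,cy)=(1.0000,0.0000)
member 6 (3-4): L=2.2432, (cx,cy)=(0.6045,-0.7966)
member 7 (3-5): L=2.5705, (cx,cy)=(0.9893,0.1459)
member 8 (4-5): L=2.4664, (cx,cy)=(0.4813,0.8766)
solve A·x = −loads:
  F[0-1] = -604.3605 N (compression)
  F[0-2] = +2577.3328 N (tension)
  F[1-2] = +601.6846 N (tension)
  F[1-3] = -700.2151 N (compression)
  F[2-3] = +21.1582 N (tension)
  F[2-4] = +1476.0257 N (tension)
  F[3-4] = -2441.7944 N (compression)
  F[3-5] = -0.0000 N (compression)
  F[4-5] = +0.0000 N (tension)
  Rx@0 = -2212.3500 N
  Ry@0 = +481.7045 N
  Ry@4 = +1945.1755 N

601.685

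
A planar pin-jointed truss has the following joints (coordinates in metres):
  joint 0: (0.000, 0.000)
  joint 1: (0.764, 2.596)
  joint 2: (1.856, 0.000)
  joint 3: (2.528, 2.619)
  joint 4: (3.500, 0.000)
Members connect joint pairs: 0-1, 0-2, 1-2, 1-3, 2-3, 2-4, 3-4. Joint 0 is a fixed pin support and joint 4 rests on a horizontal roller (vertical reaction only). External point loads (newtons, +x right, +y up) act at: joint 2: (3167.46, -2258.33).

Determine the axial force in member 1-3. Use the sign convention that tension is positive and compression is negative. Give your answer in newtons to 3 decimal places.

-754.321

N=5 nodes, M=7 members, R=3 reactions → 2N=10, M+R=10
member 0 (0-1): L=2.7061, (cx,cy)=(0.2823,0.9593)
member 1 (0-2): L=1.8560, (cx,cy)=(1.0000,0.0000)
member 2 (1-2): L=2.8163, (cx,cy)=(0.3877,-0.9218)
member 3 (1-3): L=1.7641, (cx,cy)=(0.9999,0.0130)
member 4 (2-3): L=2.7038, (cx,cy)=(0.2485,0.9686)
member 5 (2-4): L=1.6440, (cx,cy)=(1.0000,0.0000)
member 6 (3-4): L=2.7936, (cx,cy)=(0.3479,-0.9375)
solve A·x = −loads:
  F[0-1] = -1105.7537 N (compression)
  F[0-2] = +3479.6434 N (tension)
  F[1-2] = +1140.1289 N (tension)
  F[1-3] = -754.3205 N (compression)
  F[2-3] = +1246.5064 N (tension)
  F[2-4] = +444.4553 N (tension)
  F[3-4] = -1277.3765 N (compression)
  Rx@0 = -3167.4600 N
  Ry@0 = +1060.7699 N
  Ry@4 = +1197.5601 N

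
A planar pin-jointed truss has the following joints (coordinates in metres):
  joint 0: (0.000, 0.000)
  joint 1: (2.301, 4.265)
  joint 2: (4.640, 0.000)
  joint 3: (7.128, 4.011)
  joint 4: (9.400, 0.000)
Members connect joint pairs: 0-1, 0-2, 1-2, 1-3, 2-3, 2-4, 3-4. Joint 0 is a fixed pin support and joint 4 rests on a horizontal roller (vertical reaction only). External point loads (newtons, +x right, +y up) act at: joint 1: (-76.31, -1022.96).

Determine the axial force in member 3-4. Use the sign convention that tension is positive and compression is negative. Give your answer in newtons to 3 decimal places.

N=5 nodes, M=7 members, R=3 reactions → 2N=10, M+R=10
member 0 (0-1): L=4.8461, (cx,cy)=(0.4748,0.8801)
member 1 (0-2): L=4.6400, (cx,cy)=(1.0000,0.0000)
member 2 (1-2): L=4.8643, (cx,cy)=(0.4809,-0.8768)
member 3 (1-3): L=4.8337, (cx,cy)=(0.9986,-0.0525)
member 4 (2-3): L=4.7200, (cx,cy)=(0.5271,0.8498)
member 5 (2-4): L=4.7600, (cx,cy)=(1.0000,0.0000)
member 6 (3-4): L=4.6098, (cx,cy)=(0.4929,-0.8701)
solve A·x = −loads:
  F[0-1] = -917.1554 N (compression)
  F[0-2] = +359.1676 N (tension)
  F[1-2] = -231.2209 N (compression)
  F[1-3] = -248.3274 N (compression)
  F[2-3] = +238.5703 N (tension)
  F[2-4] = +122.2291 N (tension)
  F[3-4] = -247.9973 N (compression)
  Rx@0 = +76.3100 N
  Ry@0 = +807.1761 N
  Ry@4 = +215.7839 N

-247.997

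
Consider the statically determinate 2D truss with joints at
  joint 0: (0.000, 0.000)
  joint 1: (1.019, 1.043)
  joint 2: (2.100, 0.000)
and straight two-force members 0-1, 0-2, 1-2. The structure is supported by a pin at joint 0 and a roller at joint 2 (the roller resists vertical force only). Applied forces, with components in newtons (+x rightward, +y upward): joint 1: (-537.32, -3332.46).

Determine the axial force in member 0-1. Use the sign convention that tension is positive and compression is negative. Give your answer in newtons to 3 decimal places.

-2771.319

N=3 nodes, M=3 members, R=3 reactions → 2N=6, M+R=6
member 0 (0-1): L=1.4582, (cx,cy)=(0.6988,0.7153)
member 1 (0-2): L=2.1000, (cx,cy)=(1.0000,0.0000)
member 2 (1-2): L=1.5021, (cx,cy)=(0.7196,-0.6943)
solve A·x = −loads:
  F[0-1] = -2771.3188 N (compression)
  F[0-2] = +1399.3588 N (tension)
  F[1-2] = -1944.5199 N (compression)
  Rx@0 = +537.3200 N
  Ry@0 = +1982.2924 N
  Ry@2 = +1350.1676 N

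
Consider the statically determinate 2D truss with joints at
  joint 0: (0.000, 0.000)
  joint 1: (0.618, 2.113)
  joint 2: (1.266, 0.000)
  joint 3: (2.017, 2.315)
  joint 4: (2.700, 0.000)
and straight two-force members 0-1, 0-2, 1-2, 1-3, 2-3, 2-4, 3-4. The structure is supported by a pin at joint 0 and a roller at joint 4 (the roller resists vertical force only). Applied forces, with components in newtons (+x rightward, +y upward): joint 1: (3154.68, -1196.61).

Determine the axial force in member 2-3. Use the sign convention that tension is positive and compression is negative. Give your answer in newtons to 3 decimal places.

N=5 nodes, M=7 members, R=3 reactions → 2N=10, M+R=10
member 0 (0-1): L=2.2015, (cx,cy)=(0.2807,0.9598)
member 1 (0-2): L=1.2660, (cx,cy)=(1.0000,0.0000)
member 2 (1-2): L=2.2101, (cx,cy)=(0.2932,-0.9561)
member 3 (1-3): L=1.4135, (cx,cy)=(0.9897,0.1429)
member 4 (2-3): L=2.4338, (cx,cy)=(0.3086,0.9512)
member 5 (2-4): L=1.4340, (cx,cy)=(1.0000,0.0000)
member 6 (3-4): L=2.4137, (cx,cy)=(0.2830,-0.9591)
solve A·x = −loads:
  F[0-1] = +1610.8816 N (tension)
  F[0-2] = +2702.4813 N (tension)
  F[1-2] = -3137.9907 N (compression)
  F[1-3] = -1800.9210 N (compression)
  F[2-3] = +3153.9990 N (tension)
  F[2-4] = +809.1912 N (tension)
  F[3-4] = -2859.5984 N (compression)
  Rx@0 = -3154.6800 N
  Ry@0 = -1546.1099 N
  Ry@4 = +2742.7199 N

3153.999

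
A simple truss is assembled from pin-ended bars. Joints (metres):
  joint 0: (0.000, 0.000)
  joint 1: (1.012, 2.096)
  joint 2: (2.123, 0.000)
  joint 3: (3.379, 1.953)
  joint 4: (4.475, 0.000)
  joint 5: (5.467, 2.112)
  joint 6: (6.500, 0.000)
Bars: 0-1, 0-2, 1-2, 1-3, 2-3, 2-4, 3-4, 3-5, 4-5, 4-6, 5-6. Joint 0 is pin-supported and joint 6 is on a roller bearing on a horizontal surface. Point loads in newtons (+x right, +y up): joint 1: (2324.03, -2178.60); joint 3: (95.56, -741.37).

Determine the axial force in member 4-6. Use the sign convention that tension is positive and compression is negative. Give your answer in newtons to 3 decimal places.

N=7 nodes, M=11 members, R=3 reactions → 2N=14, M+R=14
member 0 (0-1): L=2.3275, (cx,cy)=(0.4348,0.9005)
member 1 (0-2): L=2.1230, (cx,cy)=(1.0000,0.0000)
member 2 (1-2): L=2.3722, (cx,cy)=(0.4683,-0.8836)
member 3 (1-3): L=2.3713, (cx,cy)=(0.9982,-0.0603)
member 4 (2-3): L=2.3220, (cx,cy)=(0.5409,0.8411)
member 5 (2-4): L=2.3520, (cx,cy)=(1.0000,0.0000)
member 6 (3-4): L=2.2395, (cx,cy)=(0.4894,-0.8721)
member 7 (3-5): L=2.0940, (cx,cy)=(0.9971,0.0759)
member 8 (4-5): L=2.3334, (cx,cy)=(0.4251,0.9051)
member 9 (4-6): L=2.0250, (cx,cy)=(1.0000,0.0000)
member 10 (5-6): L=2.3511, (cx,cy)=(0.4394,-0.8983)
solve A·x = −loads:
  F[0-1] = -1573.8071 N (compression)
  F[0-2] = +3103.8768 N (tension)
  F[1-2] = -677.6872 N (compression)
  F[1-3] = -2695.8397 N (compression)
  F[2-3] = +711.9079 N (tension)
  F[2-4] = +2401.4153 N (tension)
  F[3-4] = -1853.6468 N (compression)
  F[3-5] = -1498.5819 N (compression)
  F[4-5] = +1785.9313 N (tension)
  F[4-6] = +734.9912 N (tension)
  F[5-6] = -1672.8286 N (compression)
  Rx@0 = -2419.5900 N
  Ry@0 = +1417.2580 N
  Ry@6 = +1502.7120 N

734.991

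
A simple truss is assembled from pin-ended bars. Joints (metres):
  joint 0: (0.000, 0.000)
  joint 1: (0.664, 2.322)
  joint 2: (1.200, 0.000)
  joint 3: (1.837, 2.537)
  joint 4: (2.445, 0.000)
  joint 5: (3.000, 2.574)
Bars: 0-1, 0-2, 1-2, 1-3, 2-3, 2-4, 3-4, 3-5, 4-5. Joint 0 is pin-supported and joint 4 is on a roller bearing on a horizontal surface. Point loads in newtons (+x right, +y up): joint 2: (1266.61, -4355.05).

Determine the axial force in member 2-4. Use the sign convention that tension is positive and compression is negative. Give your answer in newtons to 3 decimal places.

512.246

N=6 nodes, M=9 members, R=3 reactions → 2N=12, M+R=12
member 0 (0-1): L=2.4151, (cx,cy)=(0.2749,0.9615)
member 1 (0-2): L=1.2000, (cx,cy)=(1.0000,0.0000)
member 2 (1-2): L=2.3831, (cx,cy)=(0.2249,-0.9744)
member 3 (1-3): L=1.1925, (cx,cy)=(0.9836,0.1803)
member 4 (2-3): L=2.6157, (cx,cy)=(0.2435,0.9699)
member 5 (2-4): L=1.2450, (cx,cy)=(1.0000,0.0000)
member 6 (3-4): L=2.6088, (cx,cy)=(0.2331,-0.9725)
member 7 (3-5): L=1.1636, (cx,cy)=(0.9995,0.0318)
member 8 (4-5): L=2.6332, (cx,cy)=(0.2108,0.9775)
solve A·x = −loads:
  F[0-1] = -2306.4910 N (compression)
  F[0-2] = +1900.7564 N (tension)
  F[1-2] = +2069.0852 N (tension)
  F[1-3] = -1117.8436 N (compression)
  F[2-3] = +2411.5825 N (tension)
  F[2-4] = +512.2461 N (tension)
  F[3-4] = -2197.9716 N (compression)
  F[3-5] = -0.0000 N (compression)
  F[4-5] = +0.0000 N (tension)
  Rx@0 = -1266.6100 N
  Ry@0 = +2217.6021 N
  Ry@4 = +2137.4479 N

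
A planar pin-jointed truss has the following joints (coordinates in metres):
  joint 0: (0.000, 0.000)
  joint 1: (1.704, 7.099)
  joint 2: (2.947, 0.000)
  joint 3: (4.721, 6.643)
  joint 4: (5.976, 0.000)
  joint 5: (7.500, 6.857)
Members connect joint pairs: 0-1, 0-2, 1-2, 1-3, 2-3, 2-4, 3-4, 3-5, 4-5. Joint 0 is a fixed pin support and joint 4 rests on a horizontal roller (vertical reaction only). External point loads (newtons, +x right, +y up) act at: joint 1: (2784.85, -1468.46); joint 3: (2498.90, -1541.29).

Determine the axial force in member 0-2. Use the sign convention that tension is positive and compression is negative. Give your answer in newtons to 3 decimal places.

N=6 nodes, M=9 members, R=3 reactions → 2N=12, M+R=12
member 0 (0-1): L=7.3006, (cx,cy)=(0.2334,0.9724)
member 1 (0-2): L=2.9470, (cx,cy)=(1.0000,0.0000)
member 2 (1-2): L=7.2070, (cx,cy)=(0.1725,-0.9850)
member 3 (1-3): L=3.0513, (cx,cy)=(0.9888,-0.1494)
member 4 (2-3): L=6.8758, (cx,cy)=(0.2580,0.9661)
member 5 (2-4): L=3.0290, (cx,cy)=(1.0000,0.0000)
member 6 (3-4): L=6.7605, (cx,cy)=(0.1856,-0.9826)
member 7 (3-5): L=2.7872, (cx,cy)=(0.9970,0.0768)
member 8 (4-5): L=7.0243, (cx,cy)=(0.2170,0.9762)
solve A·x = −loads:
  F[0-1] = +4846.4196 N (tension)
  F[0-2] = +4152.5761 N (tension)
  F[1-2] = -6184.9929 N (compression)
  F[1-3] = -593.6092 N (compression)
  F[2-3] = +6305.8027 N (tension)
  F[2-4] = +1458.9041 N (tension)
  F[3-4] = -7858.9111 N (compression)
  F[3-5] = -0.0000 N (compression)
  F[4-5] = +0.0000 N (tension)
  Rx@0 = -5283.7500 N
  Ry@0 = -4712.5607 N
  Ry@4 = +7722.3107 N

4152.576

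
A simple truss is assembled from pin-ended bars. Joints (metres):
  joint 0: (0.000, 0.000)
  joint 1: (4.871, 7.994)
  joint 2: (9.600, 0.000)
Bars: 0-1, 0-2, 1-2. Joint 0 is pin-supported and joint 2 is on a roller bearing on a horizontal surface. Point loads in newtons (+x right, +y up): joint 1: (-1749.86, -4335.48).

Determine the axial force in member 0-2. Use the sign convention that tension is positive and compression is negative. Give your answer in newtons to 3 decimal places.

439.347

N=3 nodes, M=3 members, R=3 reactions → 2N=6, M+R=6
member 0 (0-1): L=9.3611, (cx,cy)=(0.5203,0.8540)
member 1 (0-2): L=9.6000, (cx,cy)=(1.0000,0.0000)
member 2 (1-2): L=9.2880, (cx,cy)=(0.5092,-0.8607)
solve A·x = −loads:
  F[0-1] = -4207.2353 N (compression)
  F[0-2] = +439.3471 N (tension)
  F[1-2] = -862.9030 N (compression)
  Rx@0 = +1749.8600 N
  Ry@0 = +3592.7985 N
  Ry@2 = +742.6815 N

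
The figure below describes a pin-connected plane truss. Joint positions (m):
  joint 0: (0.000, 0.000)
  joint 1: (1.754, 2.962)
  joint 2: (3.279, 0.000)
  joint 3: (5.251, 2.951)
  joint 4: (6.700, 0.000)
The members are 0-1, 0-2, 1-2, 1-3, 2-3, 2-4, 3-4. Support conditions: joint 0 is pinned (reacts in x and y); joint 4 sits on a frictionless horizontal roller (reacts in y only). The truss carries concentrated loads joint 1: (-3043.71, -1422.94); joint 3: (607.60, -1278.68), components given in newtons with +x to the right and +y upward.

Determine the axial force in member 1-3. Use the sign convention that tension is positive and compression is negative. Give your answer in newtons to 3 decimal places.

1115.806

N=5 nodes, M=7 members, R=3 reactions → 2N=10, M+R=10
member 0 (0-1): L=3.4424, (cx,cy)=(0.5095,0.8605)
member 1 (0-2): L=3.2790, (cx,cy)=(1.0000,0.0000)
member 2 (1-2): L=3.3315, (cx,cy)=(0.4577,-0.8891)
member 3 (1-3): L=3.4970, (cx,cy)=(1.0000,-0.0031)
member 4 (2-3): L=3.5493, (cx,cy)=(0.5556,0.8314)
member 5 (2-4): L=3.4210, (cx,cy)=(1.0000,0.0000)
member 6 (3-4): L=3.2876, (cx,cy)=(0.4408,-0.8976)
solve A·x = −loads:
  F[0-1] = -2794.9752 N (compression)
  F[0-2] = -1011.9817 N (compression)
  F[1-2] = +1100.5645 N (tension)
  F[1-3] = +1115.8059 N (tension)
  F[2-3] = -1176.8600 N (compression)
  F[2-4] = +145.6749 N (tension)
  F[3-4] = -330.5135 N (compression)
  Rx@0 = +2436.1100 N
  Ry@0 = +2404.9418 N
  Ry@4 = +296.6782 N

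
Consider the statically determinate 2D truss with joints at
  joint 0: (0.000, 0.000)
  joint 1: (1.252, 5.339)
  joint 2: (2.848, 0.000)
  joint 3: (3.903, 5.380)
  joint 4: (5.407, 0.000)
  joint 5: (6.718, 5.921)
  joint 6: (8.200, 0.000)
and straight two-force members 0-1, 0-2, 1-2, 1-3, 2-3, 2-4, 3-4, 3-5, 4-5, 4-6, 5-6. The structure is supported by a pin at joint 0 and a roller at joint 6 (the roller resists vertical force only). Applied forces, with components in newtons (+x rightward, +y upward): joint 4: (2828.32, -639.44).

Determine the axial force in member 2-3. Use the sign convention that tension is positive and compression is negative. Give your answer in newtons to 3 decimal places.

-220.125

N=7 nodes, M=11 members, R=3 reactions → 2N=14, M+R=14
member 0 (0-1): L=5.4838, (cx,cy)=(0.2283,0.9736)
member 1 (0-2): L=2.8480, (cx,cy)=(1.0000,0.0000)
member 2 (1-2): L=5.5724, (cx,cy)=(0.2864,-0.9581)
member 3 (1-3): L=2.6513, (cx,cy)=(0.9999,0.0155)
member 4 (2-3): L=5.4825, (cx,cy)=(0.1924,0.9813)
member 5 (2-4): L=2.5590, (cx,cy)=(1.0000,0.0000)
member 6 (3-4): L=5.5863, (cx,cy)=(0.2692,-0.9631)
member 7 (3-5): L=2.8665, (cx,cy)=(0.9820,0.1887)
member 8 (4-5): L=6.0644, (cx,cy)=(0.2162,0.9764)
member 9 (4-6): L=2.7930, (cx,cy)=(1.0000,0.0000)
member 10 (5-6): L=6.1037, (cx,cy)=(0.2428,-0.9701)
solve A·x = −loads:
  F[0-1] = -223.7078 N (compression)
  F[0-2] = +2879.3942 N (tension)
  F[1-2] = +225.4559 N (tension)
  F[1-3] = -115.6607 N (compression)
  F[2-3] = -220.1250 N (compression)
  F[2-4] = +2986.3258 N (tension)
  F[3-4] = +184.6964 N (tension)
  F[3-5] = -211.5334 N (compression)
  F[4-5] = +472.7420 N (tension)
  F[4-6] = +105.5347 N (tension)
  F[5-6] = -434.6473 N (compression)
  Rx@0 = -2828.3200 N
  Ry@0 = +217.7995 N
  Ry@6 = +421.6405 N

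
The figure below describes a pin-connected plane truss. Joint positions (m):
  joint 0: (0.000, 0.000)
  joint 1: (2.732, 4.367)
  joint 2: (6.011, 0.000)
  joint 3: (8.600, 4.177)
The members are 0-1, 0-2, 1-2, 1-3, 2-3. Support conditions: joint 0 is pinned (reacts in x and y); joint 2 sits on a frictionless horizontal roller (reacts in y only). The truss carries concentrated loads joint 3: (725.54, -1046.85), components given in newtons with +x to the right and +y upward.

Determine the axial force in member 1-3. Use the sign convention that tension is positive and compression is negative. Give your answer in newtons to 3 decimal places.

N=4 nodes, M=5 members, R=3 reactions → 2N=8, M+R=8
member 0 (0-1): L=5.1512, (cx,cy)=(0.5304,0.8478)
member 1 (0-2): L=6.0110, (cx,cy)=(1.0000,0.0000)
member 2 (1-2): L=5.4610, (cx,cy)=(0.6004,-0.7997)
member 3 (1-3): L=5.8711, (cx,cy)=(0.9995,-0.0324)
member 4 (2-3): L=4.9143, (cx,cy)=(0.5268,0.8500)
solve A·x = −loads:
  F[0-1] = +1126.5585 N (tension)
  F[0-2] = +128.0524 N (tension)
  F[1-2] = -1248.8745 N (compression)
  F[1-3] = +1348.0671 N (tension)
  F[2-3] = -1180.3048 N (compression)
  Rx@0 = -725.5400 N
  Ry@0 = -955.0616 N
  Ry@2 = +2001.9116 N

1348.067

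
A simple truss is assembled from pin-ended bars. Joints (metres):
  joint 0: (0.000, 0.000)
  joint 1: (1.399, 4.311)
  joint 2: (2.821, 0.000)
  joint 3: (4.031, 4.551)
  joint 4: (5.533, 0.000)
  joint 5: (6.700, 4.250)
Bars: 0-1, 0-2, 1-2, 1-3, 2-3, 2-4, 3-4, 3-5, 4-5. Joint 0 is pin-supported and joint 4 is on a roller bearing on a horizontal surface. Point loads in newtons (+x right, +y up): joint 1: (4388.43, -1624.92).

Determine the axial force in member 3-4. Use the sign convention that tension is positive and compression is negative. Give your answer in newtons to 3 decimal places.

N=6 nodes, M=9 members, R=3 reactions → 2N=12, M+R=12
member 0 (0-1): L=4.5323, (cx,cy)=(0.3087,0.9512)
member 1 (0-2): L=2.8210, (cx,cy)=(1.0000,0.0000)
member 2 (1-2): L=4.5395, (cx,cy)=(0.3133,-0.9497)
member 3 (1-3): L=2.6429, (cx,cy)=(0.9959,0.0908)
member 4 (2-3): L=4.7091, (cx,cy)=(0.2569,0.9664)
member 5 (2-4): L=2.7120, (cx,cy)=(1.0000,0.0000)
member 6 (3-4): L=4.7925, (cx,cy)=(0.3134,-0.9496)
member 7 (3-5): L=2.6859, (cx,cy)=(0.9937,-0.1121)
member 8 (4-5): L=4.4073, (cx,cy)=(0.2648,0.9643)
solve A·x = −loads:
  F[0-1] = +2318.3602 N (tension)
  F[0-2] = +3672.8172 N (tension)
  F[1-2] = -4257.6508 N (compression)
  F[1-3] = -2348.8027 N (compression)
  F[2-3] = +4183.8353 N (tension)
  F[2-4] = +1264.0666 N (tension)
  F[3-4] = -4033.2755 N (compression)
  F[3-5] = +0.0000 N (tension)
  F[4-5] = -0.0000 N (compression)
  Rx@0 = -4388.4300 N
  Ry@0 = -2205.1514 N
  Ry@4 = +3830.0714 N

-4033.275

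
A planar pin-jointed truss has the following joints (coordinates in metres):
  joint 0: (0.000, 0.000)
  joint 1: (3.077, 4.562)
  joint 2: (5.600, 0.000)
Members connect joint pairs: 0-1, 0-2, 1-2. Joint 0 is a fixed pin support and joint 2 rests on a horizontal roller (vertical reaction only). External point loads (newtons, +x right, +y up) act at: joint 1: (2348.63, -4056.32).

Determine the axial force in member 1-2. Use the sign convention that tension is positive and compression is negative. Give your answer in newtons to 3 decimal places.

-4733.352

N=3 nodes, M=3 members, R=3 reactions → 2N=6, M+R=6
member 0 (0-1): L=5.5027, (cx,cy)=(0.5592,0.8290)
member 1 (0-2): L=5.6000, (cx,cy)=(1.0000,0.0000)
member 2 (1-2): L=5.2132, (cx,cy)=(0.4840,-0.8751)
solve A·x = −loads:
  F[0-1] = +103.4654 N (tension)
  F[0-2] = +2290.7743 N (tension)
  F[1-2] = -4733.3518 N (compression)
  Rx@0 = -2348.6300 N
  Ry@0 = -85.7776 N
  Ry@2 = +4142.0976 N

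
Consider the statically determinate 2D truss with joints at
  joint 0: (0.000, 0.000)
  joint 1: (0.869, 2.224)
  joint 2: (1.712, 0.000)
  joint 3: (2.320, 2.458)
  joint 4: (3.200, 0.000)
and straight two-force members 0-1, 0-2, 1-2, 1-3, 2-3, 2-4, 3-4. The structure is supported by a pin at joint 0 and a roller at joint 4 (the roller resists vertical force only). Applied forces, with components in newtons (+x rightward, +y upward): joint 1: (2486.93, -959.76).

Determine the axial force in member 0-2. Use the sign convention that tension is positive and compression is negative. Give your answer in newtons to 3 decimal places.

2084.747

N=5 nodes, M=7 members, R=3 reactions → 2N=10, M+R=10
member 0 (0-1): L=2.3877, (cx,cy)=(0.3639,0.9314)
member 1 (0-2): L=1.7120, (cx,cy)=(1.0000,0.0000)
member 2 (1-2): L=2.3784, (cx,cy)=(0.3544,-0.9351)
member 3 (1-3): L=1.4697, (cx,cy)=(0.9872,0.1592)
member 4 (2-3): L=2.5321, (cx,cy)=(0.2401,0.9707)
member 5 (2-4): L=1.4880, (cx,cy)=(1.0000,0.0000)
member 6 (3-4): L=2.6108, (cx,cy)=(0.3371,-0.9415)
solve A·x = −loads:
  F[0-1] = +1105.0752 N (tension)
  F[0-2] = +2084.7474 N (tension)
  F[1-2] = -2343.4421 N (compression)
  F[1-3] = -1270.3445 N (compression)
  F[2-3] = +2257.3461 N (tension)
  F[2-4] = +712.1095 N (tension)
  F[3-4] = -2112.6818 N (compression)
  Rx@0 = -2486.9300 N
  Ry@0 = -1029.2912 N
  Ry@4 = +1989.0512 N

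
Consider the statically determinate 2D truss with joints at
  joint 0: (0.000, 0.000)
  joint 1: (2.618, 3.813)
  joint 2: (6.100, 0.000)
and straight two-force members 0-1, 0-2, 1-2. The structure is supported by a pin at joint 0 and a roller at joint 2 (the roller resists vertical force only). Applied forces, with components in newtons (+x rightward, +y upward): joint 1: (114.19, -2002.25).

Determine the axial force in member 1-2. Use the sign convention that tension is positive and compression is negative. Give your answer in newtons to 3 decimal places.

N=3 nodes, M=3 members, R=3 reactions → 2N=6, M+R=6
member 0 (0-1): L=4.6252, (cx,cy)=(0.5660,0.8244)
member 1 (0-2): L=6.1000, (cx,cy)=(1.0000,0.0000)
member 2 (1-2): L=5.1637, (cx,cy)=(0.6743,-0.7384)
solve A·x = −loads:
  F[0-1] = -1299.8062 N (compression)
  F[0-2] = +849.9116 N (tension)
  F[1-2] = -1260.3810 N (compression)
  Rx@0 = -114.1900 N
  Ry@0 = +1071.5456 N
  Ry@2 = +930.7044 N

-1260.381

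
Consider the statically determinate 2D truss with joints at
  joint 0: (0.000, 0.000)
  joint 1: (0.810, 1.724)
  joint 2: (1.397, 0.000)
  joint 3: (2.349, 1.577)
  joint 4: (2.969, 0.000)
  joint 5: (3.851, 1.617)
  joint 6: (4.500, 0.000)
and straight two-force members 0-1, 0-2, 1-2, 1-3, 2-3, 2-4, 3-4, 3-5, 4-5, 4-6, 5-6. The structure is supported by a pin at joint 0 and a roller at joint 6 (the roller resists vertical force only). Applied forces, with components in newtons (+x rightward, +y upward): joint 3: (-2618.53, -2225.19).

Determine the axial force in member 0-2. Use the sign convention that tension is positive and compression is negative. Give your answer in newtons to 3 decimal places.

-1687.645

N=7 nodes, M=11 members, R=3 reactions → 2N=14, M+R=14
member 0 (0-1): L=1.9048, (cx,cy)=(0.4252,0.9051)
member 1 (0-2): L=1.3970, (cx,cy)=(1.0000,0.0000)
member 2 (1-2): L=1.8212, (cx,cy)=(0.3223,-0.9466)
member 3 (1-3): L=1.5460, (cx,cy)=(0.9955,-0.0951)
member 4 (2-3): L=1.8421, (cx,cy)=(0.5168,0.8561)
member 5 (2-4): L=1.5720, (cx,cy)=(1.0000,0.0000)
member 6 (3-4): L=1.6945, (cx,cy)=(0.3659,-0.9307)
member 7 (3-5): L=1.5025, (cx,cy)=(0.9996,0.0266)
member 8 (4-5): L=1.8419, (cx,cy)=(0.4789,0.8779)
member 9 (4-6): L=1.5310, (cx,cy)=(1.0000,0.0000)
member 10 (5-6): L=1.7424, (cx,cy)=(0.3725,-0.9280)
solve A·x = −loads:
  F[0-1] = -2189.0766 N (compression)
  F[0-2] = -1687.6454 N (compression)
  F[1-2] = +2260.4303 N (tension)
  F[1-3] = -1667.0105 N (compression)
  F[2-3] = -2499.4674 N (compression)
  F[2-4] = +332.6751 N (tension)
  F[3-4] = -268.7780 N (compression)
  F[3-5] = -234.4151 N (compression)
  F[4-5] = +284.9319 N (tension)
  F[4-6] = +97.8918 N (tension)
  F[5-6] = -262.8116 N (compression)
  Rx@0 = +2618.5300 N
  Ry@0 = +1981.2901 N
  Ry@6 = +243.8999 N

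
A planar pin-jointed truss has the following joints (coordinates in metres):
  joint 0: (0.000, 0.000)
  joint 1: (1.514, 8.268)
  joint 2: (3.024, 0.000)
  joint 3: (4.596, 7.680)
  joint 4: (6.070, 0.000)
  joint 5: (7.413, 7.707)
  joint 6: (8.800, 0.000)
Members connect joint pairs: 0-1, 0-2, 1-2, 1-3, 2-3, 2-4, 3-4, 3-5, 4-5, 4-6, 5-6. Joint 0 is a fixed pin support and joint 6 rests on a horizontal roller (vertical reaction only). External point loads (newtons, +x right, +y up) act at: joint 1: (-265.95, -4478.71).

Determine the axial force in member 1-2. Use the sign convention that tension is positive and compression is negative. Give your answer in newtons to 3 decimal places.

N=7 nodes, M=11 members, R=3 reactions → 2N=14, M+R=14
member 0 (0-1): L=8.4055, (cx,cy)=(0.1801,0.9836)
member 1 (0-2): L=3.0240, (cx,cy)=(1.0000,0.0000)
member 2 (1-2): L=8.4048, (cx,cy)=(0.1797,-0.9837)
member 3 (1-3): L=3.1376, (cx,cy)=(0.9823,-0.1874)
member 4 (2-3): L=7.8392, (cx,cy)=(0.2005,0.9797)
member 5 (2-4): L=3.0460, (cx,cy)=(1.0000,0.0000)
member 6 (3-4): L=7.8202, (cx,cy)=(0.1885,-0.9821)
member 7 (3-5): L=2.8171, (cx,cy)=(1.0000,0.0096)
member 8 (4-5): L=7.8231, (cx,cy)=(0.1717,0.9852)
member 9 (4-6): L=2.7300, (cx,cy)=(1.0000,0.0000)
member 10 (5-6): L=7.8308, (cx,cy)=(0.1771,-0.9842)
solve A·x = −loads:
  F[0-1] = -4023.8525 N (compression)
  F[0-2] = +458.8291 N (tension)
  F[1-2] = -456.1912 N (compression)
  F[1-3] = -383.6672 N (compression)
  F[2-3] = +458.0730 N (tension)
  F[2-4] = +285.0124 N (tension)
  F[3-4] = -531.9756 N (compression)
  F[3-5] = -184.7504 N (compression)
  F[4-5] = +530.3131 N (tension)
  F[4-6] = +93.7030 N (tension)
  F[5-6] = -529.0341 N (compression)
  Rx@0 = +265.9500 N
  Ry@0 = +3958.0404 N
  Ry@6 = +520.6696 N

-456.191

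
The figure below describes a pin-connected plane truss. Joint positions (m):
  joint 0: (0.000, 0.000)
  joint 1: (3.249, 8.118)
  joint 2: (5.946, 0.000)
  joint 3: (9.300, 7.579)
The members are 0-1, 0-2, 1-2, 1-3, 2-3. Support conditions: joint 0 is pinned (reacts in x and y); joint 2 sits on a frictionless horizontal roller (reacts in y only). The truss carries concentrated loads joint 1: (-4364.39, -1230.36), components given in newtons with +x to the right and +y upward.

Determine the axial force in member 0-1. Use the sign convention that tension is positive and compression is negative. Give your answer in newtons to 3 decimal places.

-7019.256

N=4 nodes, M=5 members, R=3 reactions → 2N=8, M+R=8
member 0 (0-1): L=8.7440, (cx,cy)=(0.3716,0.9284)
member 1 (0-2): L=5.9460, (cx,cy)=(1.0000,0.0000)
member 2 (1-2): L=8.5543, (cx,cy)=(0.3153,-0.9490)
member 3 (1-3): L=6.0750, (cx,cy)=(0.9961,-0.0887)
member 4 (2-3): L=8.2880, (cx,cy)=(0.4047,0.9145)
solve A·x = −loads:
  F[0-1] = -7019.2557 N (compression)
  F[0-2] = -1756.2583 N (compression)
  F[1-2] = +5570.4589 N (tension)
  F[1-3] = -0.0000 N (tension)
  F[2-3] = +0.0000 N (tension)
  Rx@0 = +4364.3900 N
  Ry@0 = +6516.7169 N
  Ry@2 = -5286.3569 N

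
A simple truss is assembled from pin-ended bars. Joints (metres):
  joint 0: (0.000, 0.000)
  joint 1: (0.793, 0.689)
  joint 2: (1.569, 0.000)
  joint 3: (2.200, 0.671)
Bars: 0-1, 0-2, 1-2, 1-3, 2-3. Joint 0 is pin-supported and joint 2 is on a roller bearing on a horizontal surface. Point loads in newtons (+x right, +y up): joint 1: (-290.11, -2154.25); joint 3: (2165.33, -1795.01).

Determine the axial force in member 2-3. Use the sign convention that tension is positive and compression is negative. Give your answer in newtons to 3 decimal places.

-2397.160

N=4 nodes, M=5 members, R=3 reactions → 2N=8, M+R=8
member 0 (0-1): L=1.0505, (cx,cy)=(0.7549,0.6559)
member 1 (0-2): L=1.5690, (cx,cy)=(1.0000,0.0000)
member 2 (1-2): L=1.0377, (cx,cy)=(0.7478,-0.6639)
member 3 (1-3): L=1.4071, (cx,cy)=(0.9999,-0.0128)
member 4 (2-3): L=0.9211, (cx,cy)=(0.6851,0.7285)
solve A·x = −loads:
  F[0-1] = +693.8385 N (tension)
  F[0-2] = +1351.4608 N (tension)
  F[1-2] = -4003.3883 N (compression)
  F[1-3] = +3807.8399 N (tension)
  F[2-3] = -2397.1603 N (compression)
  Rx@0 = -1875.2200 N
  Ry@0 = -455.0694 N
  Ry@2 = +4404.3294 N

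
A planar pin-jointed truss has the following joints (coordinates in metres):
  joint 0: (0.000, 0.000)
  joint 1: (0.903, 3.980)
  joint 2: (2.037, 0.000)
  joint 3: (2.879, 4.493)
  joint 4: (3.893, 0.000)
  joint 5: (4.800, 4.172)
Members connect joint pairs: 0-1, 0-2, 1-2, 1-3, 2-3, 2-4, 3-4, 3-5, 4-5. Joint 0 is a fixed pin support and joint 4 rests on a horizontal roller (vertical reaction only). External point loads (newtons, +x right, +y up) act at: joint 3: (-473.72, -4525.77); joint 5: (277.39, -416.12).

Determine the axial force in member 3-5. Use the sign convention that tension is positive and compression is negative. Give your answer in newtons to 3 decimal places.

N=6 nodes, M=9 members, R=3 reactions → 2N=12, M+R=12
member 0 (0-1): L=4.0812, (cx,cy)=(0.2213,0.9752)
member 1 (0-2): L=2.0370, (cx,cy)=(1.0000,0.0000)
member 2 (1-2): L=4.1384, (cx,cy)=(0.2740,-0.9617)
member 3 (1-3): L=2.0415, (cx,cy)=(0.9679,0.2513)
member 4 (2-3): L=4.5712, (cx,cy)=(0.1842,0.9829)
member 5 (2-4): L=1.8560, (cx,cy)=(1.0000,0.0000)
member 6 (3-4): L=4.6060, (cx,cy)=(0.2201,-0.9755)
member 7 (3-5): L=1.9476, (cx,cy)=(0.9863,-0.1648)
member 8 (4-5): L=4.2695, (cx,cy)=(0.2124,0.9772)
solve A·x = −loads:
  F[0-1] = -1365.1649 N (compression)
  F[0-2] = +105.7278 N (tension)
  F[1-2] = +1213.0446 N (tension)
  F[1-3] = -655.4875 N (compression)
  F[2-3] = -1186.9233 N (compression)
  F[2-4] = +656.7516 N (tension)
  F[3-4] = -3335.5887 N (compression)
  F[3-5] = +359.8818 N (tension)
  F[4-5] = -365.1406 N (compression)
  Rx@0 = +196.3300 N
  Ry@0 = +1331.3287 N
  Ry@4 = +3610.5613 N

359.882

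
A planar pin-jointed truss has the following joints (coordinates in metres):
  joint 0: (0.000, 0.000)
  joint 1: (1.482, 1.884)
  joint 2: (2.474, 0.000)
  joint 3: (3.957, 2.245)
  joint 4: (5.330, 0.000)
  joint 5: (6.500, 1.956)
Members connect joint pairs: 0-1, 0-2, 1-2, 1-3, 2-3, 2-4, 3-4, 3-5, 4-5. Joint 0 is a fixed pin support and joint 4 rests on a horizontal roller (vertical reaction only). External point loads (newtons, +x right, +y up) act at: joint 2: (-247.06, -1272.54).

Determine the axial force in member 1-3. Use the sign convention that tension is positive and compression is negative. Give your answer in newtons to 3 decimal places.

-840.345

N=6 nodes, M=9 members, R=3 reactions → 2N=12, M+R=12
member 0 (0-1): L=2.3970, (cx,cy)=(0.6183,0.7860)
member 1 (0-2): L=2.4740, (cx,cy)=(1.0000,0.0000)
member 2 (1-2): L=2.1292, (cx,cy)=(0.4659,-0.8848)
member 3 (1-3): L=2.5012, (cx,cy)=(0.9895,0.1443)
member 4 (2-3): L=2.6906, (cx,cy)=(0.5512,0.8344)
member 5 (2-4): L=2.8560, (cx,cy)=(1.0000,0.0000)
member 6 (3-4): L=2.6316, (cx,cy)=(0.5217,-0.8531)
member 7 (3-5): L=2.5594, (cx,cy)=(0.9936,-0.1129)
member 8 (4-5): L=2.2792, (cx,cy)=(0.5133,0.8582)
solve A·x = −loads:
  F[0-1] = -867.5530 N (compression)
  F[0-2] = +289.3165 N (tension)
  F[1-2] = +633.5443 N (tension)
  F[1-3] = -840.3445 N (compression)
  F[2-3] = +853.2690 N (tension)
  F[2-4] = +361.2419 N (tension)
  F[3-4] = -692.3765 N (compression)
  F[3-5] = +0.0000 N (tension)
  F[4-5] = -0.0000 N (compression)
  Rx@0 = +247.0600 N
  Ry@0 = +681.8713 N
  Ry@4 = +590.6687 N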